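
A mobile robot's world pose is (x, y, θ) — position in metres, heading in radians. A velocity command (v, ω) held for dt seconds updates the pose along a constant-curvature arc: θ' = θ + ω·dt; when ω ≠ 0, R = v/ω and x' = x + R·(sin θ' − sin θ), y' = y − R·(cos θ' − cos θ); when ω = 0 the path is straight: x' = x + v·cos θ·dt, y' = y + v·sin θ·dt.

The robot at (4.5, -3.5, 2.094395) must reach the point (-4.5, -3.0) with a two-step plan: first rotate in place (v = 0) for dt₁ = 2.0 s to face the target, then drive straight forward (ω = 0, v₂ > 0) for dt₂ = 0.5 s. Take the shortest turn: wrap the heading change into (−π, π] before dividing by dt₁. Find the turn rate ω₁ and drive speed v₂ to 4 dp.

heading to target = atan2(-3−-3.5, -4.5−4.5) = 3.0861
Δθ = wrap(3.0861 − 2.0944) = 0.9917; ω₁ = Δθ/dt₁ = 0.4958
distance = √((-4.5−4.5)² + (-3−-3.5)²) = 9.0139; v₂ = distance/dt₂ = 18.0278

ω₁ = 0.4958, v₂ = 18.0278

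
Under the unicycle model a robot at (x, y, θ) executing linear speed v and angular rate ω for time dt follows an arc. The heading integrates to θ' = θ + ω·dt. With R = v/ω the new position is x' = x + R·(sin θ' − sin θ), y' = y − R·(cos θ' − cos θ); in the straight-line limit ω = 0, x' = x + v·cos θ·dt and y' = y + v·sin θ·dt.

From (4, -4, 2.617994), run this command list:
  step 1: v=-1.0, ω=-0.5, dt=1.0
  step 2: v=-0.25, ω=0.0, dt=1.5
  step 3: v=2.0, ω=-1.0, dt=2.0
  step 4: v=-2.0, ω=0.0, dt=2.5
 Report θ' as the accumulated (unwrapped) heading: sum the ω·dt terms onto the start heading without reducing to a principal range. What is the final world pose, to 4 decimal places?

(1.4104, -2.5736, 0.1180)

step 1: θ'=2.1180 (R=2.0000) → pose (4.7080, -4.6915, 2.1180)
step 2: θ'=2.1180 (straight) → pose (4.9031, -5.0117, 2.1180)
step 3: θ'=0.1180 (R=-2.0000) → pose (6.3756, -1.9850, 0.1180)
step 4: θ'=0.1180 (straight) → pose (1.4104, -2.5736, 0.1180)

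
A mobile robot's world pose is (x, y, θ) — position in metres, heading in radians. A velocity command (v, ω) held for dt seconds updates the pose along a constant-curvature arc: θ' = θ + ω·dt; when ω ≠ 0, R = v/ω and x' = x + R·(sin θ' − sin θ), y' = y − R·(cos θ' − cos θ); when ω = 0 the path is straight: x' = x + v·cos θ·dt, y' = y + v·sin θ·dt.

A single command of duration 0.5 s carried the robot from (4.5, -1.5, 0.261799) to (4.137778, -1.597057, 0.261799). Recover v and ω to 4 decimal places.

v = -0.7500, ω = 0.0000

Δθ = 0.261799 − 0.261799 = 0.000000
ω = Δθ/dt = 0.000000/0.5 = 0.0000
ω = 0 → v = (Δx·cos θ + Δy·sin θ)/dt = -0.7500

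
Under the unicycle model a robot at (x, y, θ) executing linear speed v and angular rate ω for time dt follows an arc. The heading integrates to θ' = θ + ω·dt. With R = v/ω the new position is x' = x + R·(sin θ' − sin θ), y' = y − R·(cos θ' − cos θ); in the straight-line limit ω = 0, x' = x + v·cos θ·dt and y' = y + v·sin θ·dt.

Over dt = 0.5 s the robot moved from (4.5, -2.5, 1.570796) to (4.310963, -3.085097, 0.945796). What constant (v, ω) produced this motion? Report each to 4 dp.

Δθ = 0.945796 − 1.570796 = -0.625000
ω = Δθ/dt = -0.625000/0.5 = -1.2500
R = −Δy/(cos θ' − cos θ) = 1.0000
v = R·ω = 1.0000·-1.2500 = -1.2500

v = -1.2500, ω = -1.2500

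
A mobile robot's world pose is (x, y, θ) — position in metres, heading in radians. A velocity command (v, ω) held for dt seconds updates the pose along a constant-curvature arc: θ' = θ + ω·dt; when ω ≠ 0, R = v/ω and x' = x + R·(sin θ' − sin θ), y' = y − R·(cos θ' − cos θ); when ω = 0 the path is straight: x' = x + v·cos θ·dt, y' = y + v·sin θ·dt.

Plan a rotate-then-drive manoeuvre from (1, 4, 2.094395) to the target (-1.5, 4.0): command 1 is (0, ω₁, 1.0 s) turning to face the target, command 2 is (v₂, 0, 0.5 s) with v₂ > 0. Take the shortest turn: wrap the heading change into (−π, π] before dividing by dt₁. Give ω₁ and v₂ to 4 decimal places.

heading to target = atan2(4−4, -1.5−1) = 3.1416
Δθ = wrap(3.1416 − 2.0944) = 1.0472; ω₁ = Δθ/dt₁ = 1.0472
distance = √((-1.5−1)² + (4−4)²) = 2.5000; v₂ = distance/dt₂ = 5.0000

ω₁ = 1.0472, v₂ = 5.0000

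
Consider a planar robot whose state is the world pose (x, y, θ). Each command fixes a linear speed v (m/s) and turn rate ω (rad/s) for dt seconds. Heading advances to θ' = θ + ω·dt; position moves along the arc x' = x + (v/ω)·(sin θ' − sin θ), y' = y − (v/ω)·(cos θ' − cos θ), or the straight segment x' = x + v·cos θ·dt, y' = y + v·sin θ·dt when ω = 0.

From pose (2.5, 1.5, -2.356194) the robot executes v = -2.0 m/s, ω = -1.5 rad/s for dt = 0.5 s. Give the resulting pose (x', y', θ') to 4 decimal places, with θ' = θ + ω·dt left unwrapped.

θ' = -2.3562 + -1.5·0.5 = -3.1062
R = v/ω = -2.0/-1.5 = 1.3333
x' = 2.5 + 1.3333·(sin -3.1062 − sin -2.3562) = 3.3956
y' = 1.5 − 1.3333·(cos -3.1062 − cos -2.3562) = 1.8897

(3.3956, 1.8897, -3.1062)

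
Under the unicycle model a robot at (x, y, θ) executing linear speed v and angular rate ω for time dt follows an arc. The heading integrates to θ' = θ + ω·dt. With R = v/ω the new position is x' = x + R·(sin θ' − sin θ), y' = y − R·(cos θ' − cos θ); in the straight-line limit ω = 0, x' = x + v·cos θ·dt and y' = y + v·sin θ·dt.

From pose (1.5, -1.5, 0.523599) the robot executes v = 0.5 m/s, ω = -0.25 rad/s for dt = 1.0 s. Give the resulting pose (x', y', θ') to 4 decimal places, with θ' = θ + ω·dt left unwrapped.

θ' = 0.5236 + -0.25·1.0 = 0.2736
R = v/ω = 0.5/-0.25 = -2.0000
x' = 1.5 + -2.0000·(sin 0.2736 − sin 0.5236) = 1.9596
y' = -1.5 − -2.0000·(cos 0.2736 − cos 0.5236) = -1.3064

(1.9596, -1.3064, 0.2736)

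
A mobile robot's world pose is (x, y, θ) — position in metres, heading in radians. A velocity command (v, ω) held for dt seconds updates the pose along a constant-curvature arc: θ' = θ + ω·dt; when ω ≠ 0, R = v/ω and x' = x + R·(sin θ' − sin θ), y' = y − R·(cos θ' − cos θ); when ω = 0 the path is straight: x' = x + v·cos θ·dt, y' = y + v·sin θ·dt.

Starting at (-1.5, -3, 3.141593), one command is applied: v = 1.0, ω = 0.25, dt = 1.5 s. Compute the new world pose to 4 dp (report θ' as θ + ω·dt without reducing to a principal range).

θ' = 3.1416 + 0.25·1.5 = 3.5166
R = v/ω = 1.0/0.25 = 4.0000
x' = -1.5 + 4.0000·(sin 3.5166 − sin 3.1416) = -2.9651
y' = -3 − 4.0000·(cos 3.5166 − cos 3.1416) = -3.2780

(-2.9651, -3.2780, 3.5166)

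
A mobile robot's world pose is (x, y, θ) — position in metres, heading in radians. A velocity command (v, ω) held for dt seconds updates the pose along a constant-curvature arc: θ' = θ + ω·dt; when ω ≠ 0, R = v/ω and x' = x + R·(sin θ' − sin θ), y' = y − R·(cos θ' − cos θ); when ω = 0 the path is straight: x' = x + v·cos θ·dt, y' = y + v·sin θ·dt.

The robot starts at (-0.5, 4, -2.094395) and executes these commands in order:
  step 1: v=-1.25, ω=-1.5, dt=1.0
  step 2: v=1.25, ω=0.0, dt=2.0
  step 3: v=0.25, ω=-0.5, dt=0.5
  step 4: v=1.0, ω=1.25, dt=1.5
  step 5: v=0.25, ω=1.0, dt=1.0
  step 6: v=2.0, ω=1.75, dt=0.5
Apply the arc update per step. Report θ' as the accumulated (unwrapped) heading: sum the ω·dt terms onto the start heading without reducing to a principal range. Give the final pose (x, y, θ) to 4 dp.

(-2.1617, 4.4650, -0.0944)

step 1: θ'=-3.5944 (R=0.8333) → pose (0.5863, 4.3327, -3.5944)
step 2: θ'=-3.5944 (straight) → pose (-1.6618, 5.4264, -3.5944)
step 3: θ'=-3.8444 (R=-0.5000) → pose (-1.7662, 5.4945, -3.8444)
step 4: θ'=-1.9694 (R=0.8000) → pose (-3.0206, 5.1946, -1.9694)
step 5: θ'=-0.9694 (R=0.2500) → pose (-2.9963, 4.9561, -0.9694)
step 6: θ'=-0.0944 (R=1.1429) → pose (-2.1617, 4.4650, -0.0944)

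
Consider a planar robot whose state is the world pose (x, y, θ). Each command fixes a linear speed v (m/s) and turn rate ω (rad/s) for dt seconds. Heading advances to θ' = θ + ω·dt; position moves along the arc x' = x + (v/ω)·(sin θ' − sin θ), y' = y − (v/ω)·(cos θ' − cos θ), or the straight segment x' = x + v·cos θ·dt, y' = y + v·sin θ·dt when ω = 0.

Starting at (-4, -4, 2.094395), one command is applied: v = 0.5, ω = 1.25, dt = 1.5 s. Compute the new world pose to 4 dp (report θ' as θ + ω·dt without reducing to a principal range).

(-4.6410, -3.9294, 3.9694)

θ' = 2.0944 + 1.25·1.5 = 3.9694
R = v/ω = 0.5/1.25 = 0.4000
x' = -4 + 0.4000·(sin 3.9694 − sin 2.0944) = -4.6410
y' = -4 − 0.4000·(cos 3.9694 − cos 2.0944) = -3.9294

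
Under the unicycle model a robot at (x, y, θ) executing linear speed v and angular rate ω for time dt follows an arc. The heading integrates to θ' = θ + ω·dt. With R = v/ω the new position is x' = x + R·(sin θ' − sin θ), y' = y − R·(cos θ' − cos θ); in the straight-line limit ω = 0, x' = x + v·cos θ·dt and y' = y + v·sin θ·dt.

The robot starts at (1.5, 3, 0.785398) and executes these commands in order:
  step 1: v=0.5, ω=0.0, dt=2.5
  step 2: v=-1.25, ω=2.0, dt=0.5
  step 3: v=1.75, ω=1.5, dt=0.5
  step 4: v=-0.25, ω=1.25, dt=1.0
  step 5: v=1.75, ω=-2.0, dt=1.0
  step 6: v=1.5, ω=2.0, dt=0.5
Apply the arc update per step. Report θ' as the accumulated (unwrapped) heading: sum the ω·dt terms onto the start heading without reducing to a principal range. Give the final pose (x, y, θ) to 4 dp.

(0.1226, 5.0803, 2.7854)

step 1: θ'=0.7854 (straight) → pose (2.3839, 3.8839, 0.7854)
step 2: θ'=1.7854 (R=-0.6250) → pose (2.2152, 3.3088, 1.7854)
step 3: θ'=2.5354 (R=1.1667) → pose (1.7400, 4.0192, 2.5354)
step 4: θ'=3.7854 (R=-0.2000) → pose (1.9740, 4.0236, 3.7854)
step 5: θ'=1.7854 (R=-0.8750) → pose (0.5938, 4.5371, 1.7854)
step 6: θ'=2.7854 (R=0.7500) → pose (0.1226, 5.0803, 2.7854)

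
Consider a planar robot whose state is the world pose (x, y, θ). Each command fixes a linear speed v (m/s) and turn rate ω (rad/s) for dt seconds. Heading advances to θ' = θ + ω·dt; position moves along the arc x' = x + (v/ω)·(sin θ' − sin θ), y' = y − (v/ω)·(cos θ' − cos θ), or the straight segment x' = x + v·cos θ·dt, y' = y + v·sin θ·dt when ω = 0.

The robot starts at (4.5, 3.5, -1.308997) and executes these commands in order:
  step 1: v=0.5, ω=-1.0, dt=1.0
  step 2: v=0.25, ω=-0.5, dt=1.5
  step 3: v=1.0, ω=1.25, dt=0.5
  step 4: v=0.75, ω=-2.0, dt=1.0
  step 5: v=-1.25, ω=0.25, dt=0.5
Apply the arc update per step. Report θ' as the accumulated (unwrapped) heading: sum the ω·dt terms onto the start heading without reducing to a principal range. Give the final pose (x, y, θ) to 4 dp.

(3.2088, 2.2762, -4.3090)

step 1: θ'=-2.3090 (R=-0.5000) → pose (4.3869, 3.0341, -2.3090)
step 2: θ'=-3.0590 (R=-0.5000) → pose (4.0583, 2.8723, -3.0590)
step 3: θ'=-2.4340 (R=0.8000) → pose (3.6043, 2.6830, -2.4340)
step 4: θ'=-4.4340 (R=-0.3750) → pose (3.0000, 2.8649, -4.4340)
step 5: θ'=-4.3090 (R=-5.0000) → pose (3.2088, 2.2762, -4.3090)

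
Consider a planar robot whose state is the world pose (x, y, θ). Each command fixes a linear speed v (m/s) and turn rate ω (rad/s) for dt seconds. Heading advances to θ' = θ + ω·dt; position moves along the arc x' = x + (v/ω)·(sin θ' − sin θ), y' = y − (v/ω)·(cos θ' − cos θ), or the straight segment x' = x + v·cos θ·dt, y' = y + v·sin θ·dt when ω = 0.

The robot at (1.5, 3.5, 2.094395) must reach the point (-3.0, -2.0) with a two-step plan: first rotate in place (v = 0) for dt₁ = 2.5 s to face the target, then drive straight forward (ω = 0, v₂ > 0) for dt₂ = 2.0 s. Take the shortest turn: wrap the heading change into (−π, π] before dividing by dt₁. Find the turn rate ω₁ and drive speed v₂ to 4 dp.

ω₁ = 0.7729, v₂ = 3.5532

heading to target = atan2(-2−3.5, -3−1.5) = -2.2565
Δθ = wrap(-2.2565 − 2.0944) = 1.9323; ω₁ = Δθ/dt₁ = 0.7729
distance = √((-3−1.5)² + (-2−3.5)²) = 7.1063; v₂ = distance/dt₂ = 3.5532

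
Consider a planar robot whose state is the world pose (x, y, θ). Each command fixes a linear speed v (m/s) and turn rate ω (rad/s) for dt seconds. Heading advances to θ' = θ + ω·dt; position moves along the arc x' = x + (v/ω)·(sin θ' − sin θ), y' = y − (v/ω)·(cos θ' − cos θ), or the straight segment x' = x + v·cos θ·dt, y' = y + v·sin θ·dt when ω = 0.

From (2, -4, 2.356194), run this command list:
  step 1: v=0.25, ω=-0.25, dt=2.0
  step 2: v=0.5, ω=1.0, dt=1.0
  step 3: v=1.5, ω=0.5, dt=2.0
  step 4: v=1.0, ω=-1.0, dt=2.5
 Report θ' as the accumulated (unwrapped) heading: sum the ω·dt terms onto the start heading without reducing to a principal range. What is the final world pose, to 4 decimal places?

step 1: θ'=1.8562 (R=-1.0000) → pose (1.7476, -3.5744, 1.8562)
step 2: θ'=2.8562 (R=0.5000) → pose (1.4086, -3.2354, 2.8562)
step 3: θ'=3.8562 (R=3.0000) → pose (-1.4020, -3.8480, 3.8562)
step 4: θ'=1.3562 (R=-1.0000) → pose (-3.0344, -2.8797, 1.3562)

(-3.0344, -2.8797, 1.3562)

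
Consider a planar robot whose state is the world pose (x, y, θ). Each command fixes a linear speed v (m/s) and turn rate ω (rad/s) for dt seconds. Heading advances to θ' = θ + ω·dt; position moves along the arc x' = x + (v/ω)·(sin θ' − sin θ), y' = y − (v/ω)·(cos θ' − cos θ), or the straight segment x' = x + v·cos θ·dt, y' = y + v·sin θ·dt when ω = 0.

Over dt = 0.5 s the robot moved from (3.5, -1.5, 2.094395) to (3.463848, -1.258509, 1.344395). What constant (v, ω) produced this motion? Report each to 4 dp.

Δθ = 1.344395 − 2.094395 = -0.750000
ω = Δθ/dt = -0.750000/0.5 = -1.5000
R = −Δy/(cos θ' − cos θ) = -0.3333
v = R·ω = -0.3333·-1.5000 = 0.5000

v = 0.5000, ω = -1.5000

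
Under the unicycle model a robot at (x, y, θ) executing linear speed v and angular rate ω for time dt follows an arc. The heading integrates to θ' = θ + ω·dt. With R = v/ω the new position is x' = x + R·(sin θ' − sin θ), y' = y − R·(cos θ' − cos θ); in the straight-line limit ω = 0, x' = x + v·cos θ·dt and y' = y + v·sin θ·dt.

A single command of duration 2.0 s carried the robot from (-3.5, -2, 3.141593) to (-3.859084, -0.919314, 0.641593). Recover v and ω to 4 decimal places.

v = 0.7500, ω = -1.2500

Δθ = 0.641593 − 3.141593 = -2.500000
ω = Δθ/dt = -2.500000/2.0 = -1.2500
R = −Δy/(cos θ' − cos θ) = -0.6000
v = R·ω = -0.6000·-1.2500 = 0.7500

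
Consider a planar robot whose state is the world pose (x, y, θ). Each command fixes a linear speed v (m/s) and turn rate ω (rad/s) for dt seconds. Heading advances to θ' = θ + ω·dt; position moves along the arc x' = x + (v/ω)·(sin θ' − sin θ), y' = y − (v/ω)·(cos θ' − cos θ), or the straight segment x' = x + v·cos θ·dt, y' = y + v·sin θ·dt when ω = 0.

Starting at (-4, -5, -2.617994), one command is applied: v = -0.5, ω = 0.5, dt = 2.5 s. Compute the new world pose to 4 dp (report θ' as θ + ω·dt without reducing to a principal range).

θ' = -2.6180 + 0.5·2.5 = -1.3680
R = v/ω = -0.5/0.5 = -1.0000
x' = -4 + -1.0000·(sin -1.3680 − sin -2.6180) = -3.5205
y' = -5 − -1.0000·(cos -1.3680 − cos -2.6180) = -3.9326

(-3.5205, -3.9326, -1.3680)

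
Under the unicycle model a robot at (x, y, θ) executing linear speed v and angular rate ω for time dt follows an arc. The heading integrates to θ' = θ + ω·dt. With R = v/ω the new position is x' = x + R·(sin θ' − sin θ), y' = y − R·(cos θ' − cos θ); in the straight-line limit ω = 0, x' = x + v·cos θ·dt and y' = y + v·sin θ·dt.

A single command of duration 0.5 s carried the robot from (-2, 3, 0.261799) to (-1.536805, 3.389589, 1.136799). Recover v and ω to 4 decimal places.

v = 1.2500, ω = 1.7500

Δθ = 1.136799 − 0.261799 = 0.875000
ω = Δθ/dt = 0.875000/0.5 = 1.7500
R = Δx/(sin θ' − sin θ) = 0.7143
v = R·ω = 0.7143·1.7500 = 1.2500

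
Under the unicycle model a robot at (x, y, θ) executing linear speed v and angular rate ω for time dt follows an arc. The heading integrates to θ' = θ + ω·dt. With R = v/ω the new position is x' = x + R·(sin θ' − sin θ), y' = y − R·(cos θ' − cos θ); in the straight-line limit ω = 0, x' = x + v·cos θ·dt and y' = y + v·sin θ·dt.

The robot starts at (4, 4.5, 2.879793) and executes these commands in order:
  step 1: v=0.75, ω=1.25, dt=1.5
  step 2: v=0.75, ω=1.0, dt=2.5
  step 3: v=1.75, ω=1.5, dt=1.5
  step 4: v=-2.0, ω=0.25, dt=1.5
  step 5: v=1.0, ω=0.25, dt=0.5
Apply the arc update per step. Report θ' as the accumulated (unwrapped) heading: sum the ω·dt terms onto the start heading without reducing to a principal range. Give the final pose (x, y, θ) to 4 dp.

step 1: θ'=4.7548 (R=0.6000) → pose (3.2452, 3.8950, 4.7548)
step 2: θ'=7.2548 (R=0.7500) → pose (4.6139, 3.5038, 7.2548)
step 3: θ'=9.5048 (R=1.1667) → pose (3.5572, 5.3247, 9.5048)
step 4: θ'=9.8798 (R=-8.0000) → pose (6.4336, 6.1131, 9.8798)
step 5: θ'=10.0048 (R=4.0000) → pose (5.9994, 5.8659, 10.0048)

(5.9994, 5.8659, 10.0048)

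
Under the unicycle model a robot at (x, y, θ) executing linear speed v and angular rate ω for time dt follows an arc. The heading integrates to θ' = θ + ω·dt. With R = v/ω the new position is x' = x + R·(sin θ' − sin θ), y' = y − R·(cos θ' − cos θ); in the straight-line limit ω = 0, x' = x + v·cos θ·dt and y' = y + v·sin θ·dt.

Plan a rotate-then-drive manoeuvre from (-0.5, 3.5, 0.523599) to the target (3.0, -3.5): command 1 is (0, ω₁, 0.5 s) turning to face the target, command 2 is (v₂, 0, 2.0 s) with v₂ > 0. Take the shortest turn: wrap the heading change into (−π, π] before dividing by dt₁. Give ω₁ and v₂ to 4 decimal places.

ω₁ = -3.2615, v₂ = 3.9131

heading to target = atan2(-3.5−3.5, 3−-0.5) = -1.1071
Δθ = wrap(-1.1071 − 0.5236) = -1.6307; ω₁ = Δθ/dt₁ = -3.2615
distance = √((3−-0.5)² + (-3.5−3.5)²) = 7.8262; v₂ = distance/dt₂ = 3.9131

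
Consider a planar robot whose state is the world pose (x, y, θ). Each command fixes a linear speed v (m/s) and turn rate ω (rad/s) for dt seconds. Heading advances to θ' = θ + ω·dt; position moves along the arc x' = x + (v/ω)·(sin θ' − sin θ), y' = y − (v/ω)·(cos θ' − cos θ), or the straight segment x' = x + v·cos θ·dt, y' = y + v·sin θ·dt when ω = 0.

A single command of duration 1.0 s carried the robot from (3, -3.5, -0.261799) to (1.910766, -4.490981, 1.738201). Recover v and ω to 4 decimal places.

Δθ = 1.738201 − -0.261799 = 2.000000
ω = Δθ/dt = 2.000000/1.0 = 2.0000
R = Δx/(sin θ' − sin θ) = -0.8750
v = R·ω = -0.8750·2.0000 = -1.7500

v = -1.7500, ω = 2.0000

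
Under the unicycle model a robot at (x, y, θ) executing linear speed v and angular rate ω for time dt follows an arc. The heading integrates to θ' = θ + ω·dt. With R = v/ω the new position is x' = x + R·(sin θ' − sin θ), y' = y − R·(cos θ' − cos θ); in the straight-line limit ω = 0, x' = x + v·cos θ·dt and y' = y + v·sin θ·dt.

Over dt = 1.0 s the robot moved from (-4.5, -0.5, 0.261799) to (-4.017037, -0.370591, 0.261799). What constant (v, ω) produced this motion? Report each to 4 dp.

v = 0.5000, ω = 0.0000

Δθ = 0.261799 − 0.261799 = 0.000000
ω = Δθ/dt = 0.000000/1.0 = 0.0000
ω = 0 → v = (Δx·cos θ + Δy·sin θ)/dt = 0.5000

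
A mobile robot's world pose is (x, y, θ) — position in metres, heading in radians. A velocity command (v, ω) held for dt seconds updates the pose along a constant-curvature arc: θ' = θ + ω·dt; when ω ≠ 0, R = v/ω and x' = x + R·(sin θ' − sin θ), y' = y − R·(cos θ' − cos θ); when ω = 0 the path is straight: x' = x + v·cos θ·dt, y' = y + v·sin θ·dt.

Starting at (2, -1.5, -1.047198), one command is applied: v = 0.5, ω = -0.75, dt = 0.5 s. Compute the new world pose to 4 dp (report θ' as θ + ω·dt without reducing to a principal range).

θ' = -1.0472 + -0.75·0.5 = -1.4222
R = v/ω = 0.5/-0.75 = -0.6667
x' = 2 + -0.6667·(sin -1.4222 − sin -1.0472) = 2.0820
y' = -1.5 − -0.6667·(cos -1.4222 − cos -1.0472) = -1.7346

(2.0820, -1.7346, -1.4222)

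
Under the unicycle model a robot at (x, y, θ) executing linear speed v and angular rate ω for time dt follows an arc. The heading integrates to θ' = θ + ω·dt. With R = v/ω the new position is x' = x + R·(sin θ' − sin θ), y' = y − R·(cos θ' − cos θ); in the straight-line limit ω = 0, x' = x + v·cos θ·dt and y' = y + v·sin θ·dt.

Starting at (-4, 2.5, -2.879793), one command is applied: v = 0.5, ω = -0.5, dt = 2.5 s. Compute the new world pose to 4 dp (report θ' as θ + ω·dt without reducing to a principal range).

(-5.0939, 2.9157, -4.1298)

θ' = -2.8798 + -0.5·2.5 = -4.1298
R = v/ω = 0.5/-0.5 = -1.0000
x' = -4 + -1.0000·(sin -4.1298 − sin -2.8798) = -5.0939
y' = 2.5 − -1.0000·(cos -4.1298 − cos -2.8798) = 2.9157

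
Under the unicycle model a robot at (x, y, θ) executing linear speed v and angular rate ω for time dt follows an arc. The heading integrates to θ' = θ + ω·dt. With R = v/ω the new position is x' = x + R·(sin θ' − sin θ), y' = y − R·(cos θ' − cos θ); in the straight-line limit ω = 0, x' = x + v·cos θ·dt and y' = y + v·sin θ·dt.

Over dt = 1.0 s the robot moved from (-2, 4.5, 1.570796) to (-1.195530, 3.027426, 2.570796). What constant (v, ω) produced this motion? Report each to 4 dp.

Δθ = 2.570796 − 1.570796 = 1.000000
ω = Δθ/dt = 1.000000/1.0 = 1.0000
R = −Δy/(cos θ' − cos θ) = -1.7500
v = R·ω = -1.7500·1.0000 = -1.7500

v = -1.7500, ω = 1.0000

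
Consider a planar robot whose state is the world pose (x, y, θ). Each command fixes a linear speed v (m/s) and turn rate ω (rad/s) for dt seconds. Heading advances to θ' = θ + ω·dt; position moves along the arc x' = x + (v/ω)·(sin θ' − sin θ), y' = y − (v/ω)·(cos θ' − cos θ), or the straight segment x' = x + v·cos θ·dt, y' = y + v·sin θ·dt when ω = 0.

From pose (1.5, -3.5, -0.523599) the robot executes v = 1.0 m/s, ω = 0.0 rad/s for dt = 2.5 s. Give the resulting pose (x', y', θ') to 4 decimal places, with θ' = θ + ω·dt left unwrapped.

(3.6651, -4.7500, -0.5236)

θ' = -0.5236 + 0.0·2.5 = -0.5236
ω = 0 → straight: x' = 1.5 + 1.0·cos(-0.5236)·2.5 = 3.6651
y' = -3.5 + 1.0·sin(-0.5236)·2.5 = -4.7500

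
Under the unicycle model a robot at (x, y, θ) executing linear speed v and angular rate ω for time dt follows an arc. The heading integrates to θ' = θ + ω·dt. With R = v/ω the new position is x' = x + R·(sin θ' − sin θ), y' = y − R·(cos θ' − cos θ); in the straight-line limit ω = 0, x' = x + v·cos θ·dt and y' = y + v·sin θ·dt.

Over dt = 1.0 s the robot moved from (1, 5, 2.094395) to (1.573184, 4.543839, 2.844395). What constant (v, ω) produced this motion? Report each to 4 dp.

Δθ = 2.844395 − 2.094395 = 0.750000
ω = Δθ/dt = 0.750000/1.0 = 0.7500
R = Δx/(sin θ' − sin θ) = -1.0000
v = R·ω = -1.0000·0.7500 = -0.7500

v = -0.7500, ω = 0.7500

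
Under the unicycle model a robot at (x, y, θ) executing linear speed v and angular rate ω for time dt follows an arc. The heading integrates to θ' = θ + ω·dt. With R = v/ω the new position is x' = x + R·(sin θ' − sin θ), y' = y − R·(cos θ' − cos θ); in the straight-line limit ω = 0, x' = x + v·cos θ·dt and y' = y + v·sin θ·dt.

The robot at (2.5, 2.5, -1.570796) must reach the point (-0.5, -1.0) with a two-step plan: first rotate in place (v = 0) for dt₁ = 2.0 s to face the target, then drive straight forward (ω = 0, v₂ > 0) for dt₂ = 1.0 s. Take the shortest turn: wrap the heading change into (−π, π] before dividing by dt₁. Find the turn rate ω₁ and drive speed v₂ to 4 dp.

heading to target = atan2(-1−2.5, -0.5−2.5) = -2.2794
Δθ = wrap(-2.2794 − -1.5708) = -0.7086; ω₁ = Δθ/dt₁ = -0.3543
distance = √((-0.5−2.5)² + (-1−2.5)²) = 4.6098; v₂ = distance/dt₂ = 4.6098

ω₁ = -0.3543, v₂ = 4.6098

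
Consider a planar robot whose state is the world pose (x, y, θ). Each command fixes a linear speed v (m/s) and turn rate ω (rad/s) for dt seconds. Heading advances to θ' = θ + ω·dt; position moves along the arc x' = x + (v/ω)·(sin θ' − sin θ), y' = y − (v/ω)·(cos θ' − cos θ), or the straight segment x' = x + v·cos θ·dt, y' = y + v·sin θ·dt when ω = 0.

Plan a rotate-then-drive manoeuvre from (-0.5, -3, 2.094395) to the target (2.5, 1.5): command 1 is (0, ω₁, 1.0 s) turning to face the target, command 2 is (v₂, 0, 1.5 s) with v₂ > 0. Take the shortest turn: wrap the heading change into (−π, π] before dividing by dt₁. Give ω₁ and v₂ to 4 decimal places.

heading to target = atan2(1.5−-3, 2.5−-0.5) = 0.9828
Δθ = wrap(0.9828 − 2.0944) = -1.1116; ω₁ = Δθ/dt₁ = -1.1116
distance = √((2.5−-0.5)² + (1.5−-3)²) = 5.4083; v₂ = distance/dt₂ = 3.6056

ω₁ = -1.1116, v₂ = 3.6056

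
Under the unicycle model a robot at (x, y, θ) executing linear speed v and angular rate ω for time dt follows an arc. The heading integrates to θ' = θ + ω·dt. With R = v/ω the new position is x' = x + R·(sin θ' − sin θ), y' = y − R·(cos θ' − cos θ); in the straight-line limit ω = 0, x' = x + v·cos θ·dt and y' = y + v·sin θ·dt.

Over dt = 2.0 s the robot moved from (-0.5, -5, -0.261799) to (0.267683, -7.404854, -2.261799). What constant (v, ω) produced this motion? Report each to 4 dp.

Δθ = -2.261799 − -0.261799 = -2.000000
ω = Δθ/dt = -2.000000/2.0 = -1.0000
R = −Δy/(cos θ' − cos θ) = -1.5000
v = R·ω = -1.5000·-1.0000 = 1.5000

v = 1.5000, ω = -1.0000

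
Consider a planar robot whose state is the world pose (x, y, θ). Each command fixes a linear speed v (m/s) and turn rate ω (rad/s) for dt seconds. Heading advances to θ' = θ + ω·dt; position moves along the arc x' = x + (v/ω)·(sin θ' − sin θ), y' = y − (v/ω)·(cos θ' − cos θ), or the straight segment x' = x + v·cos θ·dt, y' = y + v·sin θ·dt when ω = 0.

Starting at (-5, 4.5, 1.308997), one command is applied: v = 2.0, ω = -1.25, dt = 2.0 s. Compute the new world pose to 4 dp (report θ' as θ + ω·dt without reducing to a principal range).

(-1.9685, 4.6791, -1.1910)

θ' = 1.3090 + -1.25·2.0 = -1.1910
R = v/ω = 2.0/-1.25 = -1.6000
x' = -5 + -1.6000·(sin -1.1910 − sin 1.3090) = -1.9685
y' = 4.5 − -1.6000·(cos -1.1910 − cos 1.3090) = 4.6791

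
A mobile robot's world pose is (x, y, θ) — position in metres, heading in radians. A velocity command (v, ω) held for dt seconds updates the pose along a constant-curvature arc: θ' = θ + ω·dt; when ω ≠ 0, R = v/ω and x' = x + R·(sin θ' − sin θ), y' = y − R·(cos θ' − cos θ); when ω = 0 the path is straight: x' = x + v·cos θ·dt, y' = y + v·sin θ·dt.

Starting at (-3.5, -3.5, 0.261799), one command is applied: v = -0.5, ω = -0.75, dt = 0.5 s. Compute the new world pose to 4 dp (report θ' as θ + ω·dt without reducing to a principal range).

θ' = 0.2618 + -0.75·0.5 = -0.1132
R = v/ω = -0.5/-0.75 = 0.6667
x' = -3.5 + 0.6667·(sin -0.1132 − sin 0.2618) = -3.7479
y' = -3.5 − 0.6667·(cos -0.1132 − cos 0.2618) = -3.5184

(-3.7479, -3.5184, -0.1132)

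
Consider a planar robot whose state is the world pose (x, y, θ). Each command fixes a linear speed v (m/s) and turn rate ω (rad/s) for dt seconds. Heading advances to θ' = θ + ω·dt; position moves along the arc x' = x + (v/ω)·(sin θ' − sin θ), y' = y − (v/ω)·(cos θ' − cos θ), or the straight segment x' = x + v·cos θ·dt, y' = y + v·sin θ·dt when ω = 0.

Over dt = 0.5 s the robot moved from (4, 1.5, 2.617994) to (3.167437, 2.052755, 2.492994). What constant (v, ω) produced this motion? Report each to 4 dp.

v = 2.0000, ω = -0.2500

Δθ = 2.492994 − 2.617994 = -0.125000
ω = Δθ/dt = -0.125000/0.5 = -0.2500
R = Δx/(sin θ' − sin θ) = -8.0000
v = R·ω = -8.0000·-0.2500 = 2.0000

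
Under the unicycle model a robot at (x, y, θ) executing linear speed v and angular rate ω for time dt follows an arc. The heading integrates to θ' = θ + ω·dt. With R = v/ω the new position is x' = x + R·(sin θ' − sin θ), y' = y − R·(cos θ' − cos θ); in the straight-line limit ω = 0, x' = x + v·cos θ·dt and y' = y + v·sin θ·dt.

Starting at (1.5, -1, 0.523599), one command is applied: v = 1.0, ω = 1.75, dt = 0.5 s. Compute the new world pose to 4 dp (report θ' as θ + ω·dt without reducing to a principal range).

(1.7773, -0.6030, 1.3986)

θ' = 0.5236 + 1.75·0.5 = 1.3986
R = v/ω = 1.0/1.75 = 0.5714
x' = 1.5 + 0.5714·(sin 1.3986 − sin 0.5236) = 1.7773
y' = -1 − 0.5714·(cos 1.3986 − cos 0.5236) = -0.6030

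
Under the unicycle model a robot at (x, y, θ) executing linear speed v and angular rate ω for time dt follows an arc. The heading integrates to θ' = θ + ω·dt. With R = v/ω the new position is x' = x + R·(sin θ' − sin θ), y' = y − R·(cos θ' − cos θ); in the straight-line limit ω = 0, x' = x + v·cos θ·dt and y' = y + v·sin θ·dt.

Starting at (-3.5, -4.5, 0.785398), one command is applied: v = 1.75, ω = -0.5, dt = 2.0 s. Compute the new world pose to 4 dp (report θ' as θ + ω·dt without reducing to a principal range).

(-0.2798, -3.5552, -0.2146)

θ' = 0.7854 + -0.5·2.0 = -0.2146
R = v/ω = 1.75/-0.5 = -3.5000
x' = -3.5 + -3.5000·(sin -0.2146 − sin 0.7854) = -0.2798
y' = -4.5 − -3.5000·(cos -0.2146 − cos 0.7854) = -3.5552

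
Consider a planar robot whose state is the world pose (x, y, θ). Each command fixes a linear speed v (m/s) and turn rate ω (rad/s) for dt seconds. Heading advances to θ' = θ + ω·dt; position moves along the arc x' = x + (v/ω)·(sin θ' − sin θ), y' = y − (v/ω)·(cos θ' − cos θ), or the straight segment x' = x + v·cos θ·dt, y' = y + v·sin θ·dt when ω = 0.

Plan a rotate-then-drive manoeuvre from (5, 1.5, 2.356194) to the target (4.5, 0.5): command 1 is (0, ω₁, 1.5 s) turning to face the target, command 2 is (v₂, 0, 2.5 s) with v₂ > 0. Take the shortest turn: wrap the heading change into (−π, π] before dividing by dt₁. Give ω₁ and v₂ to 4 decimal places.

ω₁ = 1.2617, v₂ = 0.4472

heading to target = atan2(0.5−1.5, 4.5−5) = -2.0344
Δθ = wrap(-2.0344 − 2.3562) = 1.8925; ω₁ = Δθ/dt₁ = 1.2617
distance = √((4.5−5)² + (0.5−1.5)²) = 1.1180; v₂ = distance/dt₂ = 0.4472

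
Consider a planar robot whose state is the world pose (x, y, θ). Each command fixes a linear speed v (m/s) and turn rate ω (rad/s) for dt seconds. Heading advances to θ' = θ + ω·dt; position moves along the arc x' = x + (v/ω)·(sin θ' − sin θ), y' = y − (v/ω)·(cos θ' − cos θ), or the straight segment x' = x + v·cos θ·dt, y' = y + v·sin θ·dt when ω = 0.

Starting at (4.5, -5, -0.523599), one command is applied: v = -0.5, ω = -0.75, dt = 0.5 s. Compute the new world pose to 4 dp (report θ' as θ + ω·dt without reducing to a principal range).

θ' = -0.5236 + -0.75·0.5 = -0.8986
R = v/ω = -0.5/-0.75 = 0.6667
x' = 4.5 + 0.6667·(sin -0.8986 − sin -0.5236) = 4.3117
y' = -5 − 0.6667·(cos -0.8986 − cos -0.5236) = -4.8378

(4.3117, -4.8378, -0.8986)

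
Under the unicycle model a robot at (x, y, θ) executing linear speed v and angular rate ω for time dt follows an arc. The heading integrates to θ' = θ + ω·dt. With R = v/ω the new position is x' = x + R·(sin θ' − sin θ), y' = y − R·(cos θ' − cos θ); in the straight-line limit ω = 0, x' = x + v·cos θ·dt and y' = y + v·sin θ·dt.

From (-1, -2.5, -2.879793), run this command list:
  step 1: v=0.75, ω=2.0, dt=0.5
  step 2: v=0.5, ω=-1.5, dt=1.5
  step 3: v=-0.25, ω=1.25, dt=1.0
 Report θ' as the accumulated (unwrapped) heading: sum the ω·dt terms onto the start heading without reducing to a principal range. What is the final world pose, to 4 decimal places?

(-1.6373, -2.9134, -2.8798)

step 1: θ'=-1.8798 (R=0.3750) → pose (-1.2602, -2.7482, -1.8798)
step 2: θ'=-4.1298 (R=-0.3333) → pose (-1.8561, -2.8302, -4.1298)
step 3: θ'=-2.8798 (R=-0.2000) → pose (-1.6373, -2.9134, -2.8798)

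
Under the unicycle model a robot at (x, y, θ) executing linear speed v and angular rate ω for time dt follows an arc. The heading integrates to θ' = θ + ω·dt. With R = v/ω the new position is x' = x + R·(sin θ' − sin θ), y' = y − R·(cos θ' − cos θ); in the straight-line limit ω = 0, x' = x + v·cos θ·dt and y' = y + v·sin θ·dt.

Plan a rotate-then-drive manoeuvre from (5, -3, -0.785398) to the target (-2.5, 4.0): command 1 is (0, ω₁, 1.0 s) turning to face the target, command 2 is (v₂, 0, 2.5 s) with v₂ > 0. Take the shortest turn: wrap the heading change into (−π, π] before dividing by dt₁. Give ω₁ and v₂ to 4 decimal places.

ω₁ = -3.1071, v₂ = 4.1037

heading to target = atan2(4−-3, -2.5−5) = 2.3907
Δθ = wrap(2.3907 − -0.7854) = -3.1071; ω₁ = Δθ/dt₁ = -3.1071
distance = √((-2.5−5)² + (4−-3)²) = 10.2591; v₂ = distance/dt₂ = 4.1037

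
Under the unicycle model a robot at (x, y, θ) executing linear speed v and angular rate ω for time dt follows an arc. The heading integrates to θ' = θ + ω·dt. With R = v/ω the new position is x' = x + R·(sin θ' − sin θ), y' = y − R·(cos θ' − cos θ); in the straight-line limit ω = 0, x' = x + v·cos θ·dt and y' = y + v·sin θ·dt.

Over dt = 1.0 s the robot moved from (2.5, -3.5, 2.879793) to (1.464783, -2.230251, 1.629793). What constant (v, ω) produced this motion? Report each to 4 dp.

Δθ = 1.629793 − 2.879793 = -1.250000
ω = Δθ/dt = -1.250000/1.0 = -1.2500
R = −Δy/(cos θ' − cos θ) = -1.4000
v = R·ω = -1.4000·-1.2500 = 1.7500

v = 1.7500, ω = -1.2500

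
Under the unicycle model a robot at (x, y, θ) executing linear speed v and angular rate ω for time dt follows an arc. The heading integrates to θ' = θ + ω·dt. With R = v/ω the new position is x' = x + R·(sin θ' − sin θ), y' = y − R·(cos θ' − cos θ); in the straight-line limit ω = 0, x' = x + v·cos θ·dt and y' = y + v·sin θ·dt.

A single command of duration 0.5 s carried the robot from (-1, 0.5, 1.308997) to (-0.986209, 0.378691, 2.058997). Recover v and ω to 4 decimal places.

v = -0.2500, ω = 1.5000

Δθ = 2.058997 − 1.308997 = 0.750000
ω = Δθ/dt = 0.750000/0.5 = 1.5000
R = −Δy/(cos θ' − cos θ) = -0.1667
v = R·ω = -0.1667·1.5000 = -0.2500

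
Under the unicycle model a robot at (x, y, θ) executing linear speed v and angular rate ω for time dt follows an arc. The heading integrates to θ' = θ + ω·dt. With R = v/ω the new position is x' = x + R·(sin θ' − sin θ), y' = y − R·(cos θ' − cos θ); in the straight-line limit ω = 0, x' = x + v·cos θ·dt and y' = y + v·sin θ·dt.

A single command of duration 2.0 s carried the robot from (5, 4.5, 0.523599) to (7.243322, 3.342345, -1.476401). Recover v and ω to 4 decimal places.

v = 1.5000, ω = -1.0000

Δθ = -1.476401 − 0.523599 = -2.000000
ω = Δθ/dt = -2.000000/2.0 = -1.0000
R = Δx/(sin θ' − sin θ) = -1.5000
v = R·ω = -1.5000·-1.0000 = 1.5000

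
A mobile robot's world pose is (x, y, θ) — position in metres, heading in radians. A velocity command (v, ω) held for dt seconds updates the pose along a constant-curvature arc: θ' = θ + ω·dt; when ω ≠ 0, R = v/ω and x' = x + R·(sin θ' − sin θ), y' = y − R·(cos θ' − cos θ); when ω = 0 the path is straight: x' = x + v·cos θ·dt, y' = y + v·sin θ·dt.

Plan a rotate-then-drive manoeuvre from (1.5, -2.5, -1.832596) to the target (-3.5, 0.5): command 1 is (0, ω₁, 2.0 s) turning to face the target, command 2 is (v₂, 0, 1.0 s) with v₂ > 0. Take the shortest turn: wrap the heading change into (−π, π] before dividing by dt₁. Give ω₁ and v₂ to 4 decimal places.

ω₁ = -0.9247, v₂ = 5.8310

heading to target = atan2(0.5−-2.5, -3.5−1.5) = 2.6012
Δθ = wrap(2.6012 − -1.8326) = -1.8494; ω₁ = Δθ/dt₁ = -0.9247
distance = √((-3.5−1.5)² + (0.5−-2.5)²) = 5.8310; v₂ = distance/dt₂ = 5.8310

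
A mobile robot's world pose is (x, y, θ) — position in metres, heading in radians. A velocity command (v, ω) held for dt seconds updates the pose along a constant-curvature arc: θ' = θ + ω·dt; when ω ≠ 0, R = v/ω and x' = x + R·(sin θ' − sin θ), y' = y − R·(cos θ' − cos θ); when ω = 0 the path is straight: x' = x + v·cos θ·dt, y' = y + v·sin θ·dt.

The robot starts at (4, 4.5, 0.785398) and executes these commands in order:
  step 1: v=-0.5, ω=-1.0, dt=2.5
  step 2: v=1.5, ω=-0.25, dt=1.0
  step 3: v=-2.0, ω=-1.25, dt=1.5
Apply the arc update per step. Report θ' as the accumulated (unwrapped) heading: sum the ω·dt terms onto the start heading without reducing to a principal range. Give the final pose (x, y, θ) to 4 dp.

(5.2601, 4.0947, -3.8396)

step 1: θ'=-1.7146 (R=0.5000) → pose (3.1516, 4.9252, -1.7146)
step 2: θ'=-1.9646 (R=-6.0000) → pose (2.7543, 3.4828, -1.9646)
step 3: θ'=-3.8396 (R=1.6000) → pose (5.2601, 4.0947, -3.8396)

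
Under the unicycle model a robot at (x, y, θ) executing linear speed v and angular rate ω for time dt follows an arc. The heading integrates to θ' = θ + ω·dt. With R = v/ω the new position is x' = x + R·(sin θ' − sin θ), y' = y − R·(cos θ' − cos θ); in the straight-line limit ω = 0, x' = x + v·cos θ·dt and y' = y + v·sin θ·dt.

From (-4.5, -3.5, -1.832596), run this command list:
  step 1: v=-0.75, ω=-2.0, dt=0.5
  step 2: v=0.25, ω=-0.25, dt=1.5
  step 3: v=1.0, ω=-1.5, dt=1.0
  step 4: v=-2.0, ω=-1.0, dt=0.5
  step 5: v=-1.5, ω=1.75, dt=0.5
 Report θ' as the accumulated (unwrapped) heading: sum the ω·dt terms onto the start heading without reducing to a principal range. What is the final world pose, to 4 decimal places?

(-5.5267, -4.3081, -4.3326)

step 1: θ'=-2.8326 (R=0.3750) → pose (-4.2518, -3.2398, -2.8326)
step 2: θ'=-3.2076 (R=-1.0000) → pose (-4.6219, -3.2850, -3.2076)
step 3: θ'=-4.7076 (R=-0.6667) → pose (-5.2446, -2.6230, -4.7076)
step 4: θ'=-5.2076 (R=2.0000) → pose (-5.4848, -3.5830, -5.2076)
step 5: θ'=-4.3326 (R=-0.8571) → pose (-5.5267, -4.3081, -4.3326)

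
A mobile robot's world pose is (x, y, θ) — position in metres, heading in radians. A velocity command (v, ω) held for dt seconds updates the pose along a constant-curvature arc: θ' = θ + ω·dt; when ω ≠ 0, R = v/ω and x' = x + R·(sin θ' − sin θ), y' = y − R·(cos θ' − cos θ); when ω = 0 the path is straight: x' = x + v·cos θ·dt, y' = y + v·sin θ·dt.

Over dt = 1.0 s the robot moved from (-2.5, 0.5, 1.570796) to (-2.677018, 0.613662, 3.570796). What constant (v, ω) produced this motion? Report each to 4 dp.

v = 0.2500, ω = 2.0000

Δθ = 3.570796 − 1.570796 = 2.000000
ω = Δθ/dt = 2.000000/1.0 = 2.0000
R = Δx/(sin θ' − sin θ) = 0.1250
v = R·ω = 0.1250·2.0000 = 0.2500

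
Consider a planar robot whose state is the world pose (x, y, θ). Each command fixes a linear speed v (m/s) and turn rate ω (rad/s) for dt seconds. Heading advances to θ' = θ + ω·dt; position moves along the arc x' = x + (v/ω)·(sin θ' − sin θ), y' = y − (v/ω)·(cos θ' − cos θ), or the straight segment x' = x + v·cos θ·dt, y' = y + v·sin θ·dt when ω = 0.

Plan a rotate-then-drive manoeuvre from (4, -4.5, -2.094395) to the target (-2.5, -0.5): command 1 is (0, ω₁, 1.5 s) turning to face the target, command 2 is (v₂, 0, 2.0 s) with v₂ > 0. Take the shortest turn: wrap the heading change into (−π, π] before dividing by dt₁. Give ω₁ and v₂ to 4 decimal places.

ω₁ = -1.0659, v₂ = 3.8161

heading to target = atan2(-0.5−-4.5, -2.5−4) = 2.5899
Δθ = wrap(2.5899 − -2.0944) = -1.5989; ω₁ = Δθ/dt₁ = -1.0659
distance = √((-2.5−4)² + (-0.5−-4.5)²) = 7.6322; v₂ = distance/dt₂ = 3.8161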